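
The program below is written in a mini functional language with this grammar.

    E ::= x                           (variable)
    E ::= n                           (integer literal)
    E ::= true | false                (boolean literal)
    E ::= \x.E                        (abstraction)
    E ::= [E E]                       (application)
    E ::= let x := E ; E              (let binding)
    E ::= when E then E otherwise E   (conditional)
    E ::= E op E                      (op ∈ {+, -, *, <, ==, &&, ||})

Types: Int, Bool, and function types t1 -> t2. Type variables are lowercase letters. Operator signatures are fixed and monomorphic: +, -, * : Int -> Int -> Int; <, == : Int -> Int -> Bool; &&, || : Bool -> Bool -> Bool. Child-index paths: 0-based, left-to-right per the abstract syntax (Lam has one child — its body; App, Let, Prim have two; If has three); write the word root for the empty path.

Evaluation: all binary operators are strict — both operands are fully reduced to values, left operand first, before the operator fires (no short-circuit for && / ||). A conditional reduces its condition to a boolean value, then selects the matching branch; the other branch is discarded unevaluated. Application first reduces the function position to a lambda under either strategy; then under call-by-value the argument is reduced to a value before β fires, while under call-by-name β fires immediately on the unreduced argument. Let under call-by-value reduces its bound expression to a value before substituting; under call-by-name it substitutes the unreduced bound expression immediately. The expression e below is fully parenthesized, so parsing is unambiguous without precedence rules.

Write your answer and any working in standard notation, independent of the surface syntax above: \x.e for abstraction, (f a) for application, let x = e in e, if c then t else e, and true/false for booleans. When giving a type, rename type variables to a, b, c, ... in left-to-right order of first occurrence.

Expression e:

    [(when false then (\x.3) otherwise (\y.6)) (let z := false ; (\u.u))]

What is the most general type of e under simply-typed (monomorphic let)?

Answer: Int

Working:
  unify Bool ~ Bool
\x._ : a -> Int
\y._ : b -> Int
  unify a -> Int ~ b -> Int
  unify a ~ b
  unify Int ~ Int
let z : Bool
u : c
\u._ : c -> c
  unify b -> Int ~ (c -> c) -> d
  unify b ~ c -> c
  unify Int ~ d
_ _ : Int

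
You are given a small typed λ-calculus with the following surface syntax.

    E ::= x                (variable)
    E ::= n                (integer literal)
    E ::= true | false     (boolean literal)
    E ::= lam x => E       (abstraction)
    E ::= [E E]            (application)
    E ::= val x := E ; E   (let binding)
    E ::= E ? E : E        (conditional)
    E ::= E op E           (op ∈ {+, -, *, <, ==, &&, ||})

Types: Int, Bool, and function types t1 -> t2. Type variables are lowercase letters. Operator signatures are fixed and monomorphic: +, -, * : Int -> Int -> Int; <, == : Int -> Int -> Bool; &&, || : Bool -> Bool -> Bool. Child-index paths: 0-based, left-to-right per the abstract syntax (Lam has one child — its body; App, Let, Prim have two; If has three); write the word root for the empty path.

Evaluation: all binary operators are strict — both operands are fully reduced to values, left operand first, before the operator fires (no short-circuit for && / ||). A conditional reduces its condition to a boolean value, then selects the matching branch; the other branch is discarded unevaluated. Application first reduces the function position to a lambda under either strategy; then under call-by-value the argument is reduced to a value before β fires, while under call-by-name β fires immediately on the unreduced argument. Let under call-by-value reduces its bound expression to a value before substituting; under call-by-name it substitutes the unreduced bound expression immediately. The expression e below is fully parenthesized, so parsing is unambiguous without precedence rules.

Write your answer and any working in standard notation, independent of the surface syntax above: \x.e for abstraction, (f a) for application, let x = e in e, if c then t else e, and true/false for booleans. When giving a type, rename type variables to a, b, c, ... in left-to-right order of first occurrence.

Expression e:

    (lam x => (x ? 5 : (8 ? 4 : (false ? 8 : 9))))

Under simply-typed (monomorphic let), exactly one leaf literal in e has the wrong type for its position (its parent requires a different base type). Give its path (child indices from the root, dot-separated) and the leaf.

Answer: 0.2.0 : 8

Derivation:
x : a
  unify a ~ Bool
  unify Int ~ Bool
  FAIL: mismatch Int ~ Bool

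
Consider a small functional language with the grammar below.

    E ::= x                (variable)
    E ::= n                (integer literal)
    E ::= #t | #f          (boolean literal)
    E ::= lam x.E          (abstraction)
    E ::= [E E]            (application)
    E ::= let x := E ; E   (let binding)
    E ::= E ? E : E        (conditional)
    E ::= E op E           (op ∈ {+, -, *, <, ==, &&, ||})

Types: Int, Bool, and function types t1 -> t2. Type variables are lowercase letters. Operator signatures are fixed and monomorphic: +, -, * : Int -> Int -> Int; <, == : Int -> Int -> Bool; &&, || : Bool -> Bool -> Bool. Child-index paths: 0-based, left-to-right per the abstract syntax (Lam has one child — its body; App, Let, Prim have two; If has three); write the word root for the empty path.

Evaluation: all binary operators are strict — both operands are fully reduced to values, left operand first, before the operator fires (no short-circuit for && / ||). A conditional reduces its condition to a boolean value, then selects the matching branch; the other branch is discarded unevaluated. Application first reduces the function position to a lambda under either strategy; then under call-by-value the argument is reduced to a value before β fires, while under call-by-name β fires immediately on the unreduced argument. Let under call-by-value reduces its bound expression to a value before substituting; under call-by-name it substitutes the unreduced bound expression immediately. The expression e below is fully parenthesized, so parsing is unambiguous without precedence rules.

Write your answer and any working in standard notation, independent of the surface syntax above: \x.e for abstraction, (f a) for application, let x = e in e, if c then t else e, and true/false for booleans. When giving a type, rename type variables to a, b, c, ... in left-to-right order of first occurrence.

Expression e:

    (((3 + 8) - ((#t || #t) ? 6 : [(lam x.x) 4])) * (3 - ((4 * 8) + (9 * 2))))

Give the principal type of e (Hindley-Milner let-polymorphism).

Trace:
  unify Int ~ Int
  unify Int ~ Int
  unify Int ~ Int
  unify Bool ~ Bool
  unify Bool ~ Bool
  unify Bool ~ Bool
x : a
\x._ : a -> a
  unify a -> a ~ Int -> b
  unify a ~ Int
  unify Int ~ b
_ _ : Int
  unify Int ~ Int
  unify Int ~ Int
  unify Int ~ Int
  unify Int ~ Int
  unify Int ~ Int
  unify Int ~ Int
  unify Int ~ Int
  unify Int ~ Int
  unify Int ~ Int
  unify Int ~ Int
  unify Int ~ Int
  unify Int ~ Int

Answer: Int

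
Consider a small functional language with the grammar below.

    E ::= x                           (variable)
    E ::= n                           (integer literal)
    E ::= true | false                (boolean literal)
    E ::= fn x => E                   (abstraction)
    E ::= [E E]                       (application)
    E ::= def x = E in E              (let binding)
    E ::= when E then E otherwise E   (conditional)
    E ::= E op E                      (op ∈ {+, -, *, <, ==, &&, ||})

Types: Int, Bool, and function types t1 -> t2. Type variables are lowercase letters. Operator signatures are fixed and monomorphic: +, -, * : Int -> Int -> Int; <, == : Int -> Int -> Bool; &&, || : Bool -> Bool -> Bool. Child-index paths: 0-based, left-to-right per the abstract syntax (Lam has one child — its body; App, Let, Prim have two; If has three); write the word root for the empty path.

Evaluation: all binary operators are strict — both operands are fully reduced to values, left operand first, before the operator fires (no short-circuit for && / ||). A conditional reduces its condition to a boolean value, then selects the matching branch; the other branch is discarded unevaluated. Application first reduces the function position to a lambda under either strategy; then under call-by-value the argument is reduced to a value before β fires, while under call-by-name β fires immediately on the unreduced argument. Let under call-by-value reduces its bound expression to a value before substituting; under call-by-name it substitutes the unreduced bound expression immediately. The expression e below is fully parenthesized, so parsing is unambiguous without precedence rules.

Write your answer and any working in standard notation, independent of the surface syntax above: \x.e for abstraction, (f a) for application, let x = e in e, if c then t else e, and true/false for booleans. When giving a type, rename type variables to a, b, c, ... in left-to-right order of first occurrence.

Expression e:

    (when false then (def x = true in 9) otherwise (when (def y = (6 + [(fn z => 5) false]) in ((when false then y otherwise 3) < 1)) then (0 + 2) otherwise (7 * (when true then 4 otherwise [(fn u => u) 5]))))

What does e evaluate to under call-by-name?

Answer: 28

Trace:
step 0: (if false then (let x = true in 9) else (if (let y = (6 + ((\z.5) false)) in ((if false then y else 3) < 1)) then (0 + 2) else (7 * (if true then 4 else ((\u.u) 5)))))
step 1: [if@root] (if (let y = (6 + ((\z.5) false)) in ((if false then y else 3) < 1)) then (0 + 2) else (7 * (if true then 4 else ((\u.u) 5))))
step 2: [let@0] (if ((if false then (6 + ((\z.5) false)) else 3) < 1) then (0 + 2) else (7 * (if true then 4 else ((\u.u) 5))))
step 3: [if@0.0] (if (3 < 1) then (0 + 2) else (7 * (if true then 4 else ((\u.u) 5))))
step 4: [delta@0] (if false then (0 + 2) else (7 * (if true then 4 else ((\u.u) 5))))
step 5: [if@root] (7 * (if true then 4 else ((\u.u) 5)))
step 6: [if@1] (7 * 4)
step 7: [delta@root] 28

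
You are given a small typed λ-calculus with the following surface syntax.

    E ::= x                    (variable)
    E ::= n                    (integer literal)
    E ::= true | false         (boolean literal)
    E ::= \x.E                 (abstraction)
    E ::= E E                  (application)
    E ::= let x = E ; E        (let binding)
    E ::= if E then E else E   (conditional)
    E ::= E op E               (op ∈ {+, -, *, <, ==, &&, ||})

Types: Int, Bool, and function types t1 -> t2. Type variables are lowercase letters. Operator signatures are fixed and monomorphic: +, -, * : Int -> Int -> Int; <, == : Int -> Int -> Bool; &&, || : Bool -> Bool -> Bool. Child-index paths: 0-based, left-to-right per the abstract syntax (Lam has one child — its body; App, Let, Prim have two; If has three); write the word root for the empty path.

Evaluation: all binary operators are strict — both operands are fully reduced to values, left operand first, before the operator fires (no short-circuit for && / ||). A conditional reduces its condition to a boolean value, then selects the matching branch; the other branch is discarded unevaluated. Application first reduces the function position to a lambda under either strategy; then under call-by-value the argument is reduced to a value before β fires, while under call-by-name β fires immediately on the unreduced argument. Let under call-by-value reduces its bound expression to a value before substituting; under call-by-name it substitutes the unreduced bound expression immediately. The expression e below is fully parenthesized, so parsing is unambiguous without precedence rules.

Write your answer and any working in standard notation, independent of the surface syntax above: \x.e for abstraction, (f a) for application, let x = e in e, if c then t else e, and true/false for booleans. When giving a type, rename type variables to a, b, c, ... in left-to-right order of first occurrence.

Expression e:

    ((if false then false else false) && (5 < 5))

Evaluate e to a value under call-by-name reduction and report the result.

Answer: false

Trace:
step 0: ((if false then false else false) && (5 < 5))
step 1: [if@0] (false && (5 < 5))
step 2: [delta@1] (false && false)
step 3: [delta@root] false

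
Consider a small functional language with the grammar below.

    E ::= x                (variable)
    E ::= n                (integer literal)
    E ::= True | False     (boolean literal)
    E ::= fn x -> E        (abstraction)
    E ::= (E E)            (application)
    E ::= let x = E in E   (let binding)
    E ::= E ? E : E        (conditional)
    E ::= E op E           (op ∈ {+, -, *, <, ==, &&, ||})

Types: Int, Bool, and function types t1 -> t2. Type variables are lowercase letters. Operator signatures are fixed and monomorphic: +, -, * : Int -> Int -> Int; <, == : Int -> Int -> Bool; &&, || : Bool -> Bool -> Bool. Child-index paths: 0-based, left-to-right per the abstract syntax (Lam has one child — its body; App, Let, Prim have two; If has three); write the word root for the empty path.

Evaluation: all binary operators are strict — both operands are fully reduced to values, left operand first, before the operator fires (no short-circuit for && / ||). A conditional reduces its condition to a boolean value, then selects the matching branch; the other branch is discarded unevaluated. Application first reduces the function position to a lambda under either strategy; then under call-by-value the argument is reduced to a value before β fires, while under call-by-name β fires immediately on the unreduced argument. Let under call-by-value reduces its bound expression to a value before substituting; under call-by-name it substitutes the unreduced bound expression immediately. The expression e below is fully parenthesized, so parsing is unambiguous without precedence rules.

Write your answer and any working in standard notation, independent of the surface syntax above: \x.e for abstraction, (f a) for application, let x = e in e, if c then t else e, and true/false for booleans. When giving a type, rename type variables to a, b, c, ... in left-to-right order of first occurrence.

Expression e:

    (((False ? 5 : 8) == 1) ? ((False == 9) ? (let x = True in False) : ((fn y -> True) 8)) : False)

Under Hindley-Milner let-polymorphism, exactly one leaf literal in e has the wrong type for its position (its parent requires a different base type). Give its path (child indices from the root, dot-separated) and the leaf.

Working:
  unify Bool ~ Bool
  unify Int ~ Int
  unify Int ~ Int
  unify Int ~ Int
  unify Bool ~ Bool
  unify Bool ~ Int
  FAIL: mismatch Bool ~ Int

Answer: 1.0.0 : false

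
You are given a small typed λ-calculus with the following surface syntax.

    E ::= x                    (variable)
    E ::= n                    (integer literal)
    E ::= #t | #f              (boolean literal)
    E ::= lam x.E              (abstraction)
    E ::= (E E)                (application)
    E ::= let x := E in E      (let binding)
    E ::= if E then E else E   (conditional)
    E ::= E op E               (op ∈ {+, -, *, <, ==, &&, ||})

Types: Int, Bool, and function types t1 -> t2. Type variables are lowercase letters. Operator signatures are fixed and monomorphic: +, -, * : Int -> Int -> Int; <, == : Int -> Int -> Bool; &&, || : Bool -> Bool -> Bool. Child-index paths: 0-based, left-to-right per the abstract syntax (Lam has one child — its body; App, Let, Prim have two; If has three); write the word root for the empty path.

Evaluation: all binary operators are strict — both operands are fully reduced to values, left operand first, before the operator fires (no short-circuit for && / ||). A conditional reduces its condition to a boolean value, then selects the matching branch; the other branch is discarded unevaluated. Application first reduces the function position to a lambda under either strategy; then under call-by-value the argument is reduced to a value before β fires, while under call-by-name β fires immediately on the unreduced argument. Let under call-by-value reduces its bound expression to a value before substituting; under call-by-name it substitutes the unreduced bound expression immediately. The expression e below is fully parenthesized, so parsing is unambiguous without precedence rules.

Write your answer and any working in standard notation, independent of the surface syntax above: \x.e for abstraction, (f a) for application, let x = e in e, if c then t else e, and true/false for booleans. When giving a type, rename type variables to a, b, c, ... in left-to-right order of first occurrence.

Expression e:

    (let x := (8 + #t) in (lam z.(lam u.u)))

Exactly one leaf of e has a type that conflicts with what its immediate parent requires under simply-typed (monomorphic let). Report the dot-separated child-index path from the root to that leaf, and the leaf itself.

Answer: 0.1 : true

Working:
  unify Int ~ Int
  unify Bool ~ Int
  FAIL: mismatch Bool ~ Int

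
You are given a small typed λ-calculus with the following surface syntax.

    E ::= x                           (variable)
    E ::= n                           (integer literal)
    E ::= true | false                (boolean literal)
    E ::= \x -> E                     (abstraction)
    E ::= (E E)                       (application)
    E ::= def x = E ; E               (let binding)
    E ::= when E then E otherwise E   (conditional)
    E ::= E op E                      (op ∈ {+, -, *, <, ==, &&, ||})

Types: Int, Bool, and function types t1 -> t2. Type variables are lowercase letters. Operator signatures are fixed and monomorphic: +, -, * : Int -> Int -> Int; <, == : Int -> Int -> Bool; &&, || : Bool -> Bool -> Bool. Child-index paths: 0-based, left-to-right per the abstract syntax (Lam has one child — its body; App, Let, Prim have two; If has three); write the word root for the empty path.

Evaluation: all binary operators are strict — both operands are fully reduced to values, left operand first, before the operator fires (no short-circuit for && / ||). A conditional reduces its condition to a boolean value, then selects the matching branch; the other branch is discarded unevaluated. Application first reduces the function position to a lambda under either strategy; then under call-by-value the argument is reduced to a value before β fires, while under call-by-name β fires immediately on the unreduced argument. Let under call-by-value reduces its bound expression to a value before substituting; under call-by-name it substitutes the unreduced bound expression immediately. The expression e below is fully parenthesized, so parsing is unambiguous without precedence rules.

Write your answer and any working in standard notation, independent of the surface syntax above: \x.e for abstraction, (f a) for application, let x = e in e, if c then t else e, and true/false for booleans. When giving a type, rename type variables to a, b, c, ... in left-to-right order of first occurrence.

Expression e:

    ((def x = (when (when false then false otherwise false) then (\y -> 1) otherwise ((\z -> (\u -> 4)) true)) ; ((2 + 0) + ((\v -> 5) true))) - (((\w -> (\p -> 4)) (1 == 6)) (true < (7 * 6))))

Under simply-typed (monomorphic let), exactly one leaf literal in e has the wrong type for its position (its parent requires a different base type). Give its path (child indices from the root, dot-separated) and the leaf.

Derivation:
  unify Bool ~ Bool
  unify Bool ~ Bool
  unify Bool ~ Bool
\y._ : a -> Int
\u._ : c -> Int
\z._ : b -> c -> Int
  unify b -> c -> Int ~ Bool -> d
  unify b ~ Bool
  unify c -> Int ~ d
_ _ : c -> Int
  unify a -> Int ~ c -> Int
  unify a ~ c
  unify Int ~ Int
let x : c -> Int
  unify Int ~ Int
  unify Int ~ Int
  unify Int ~ Int
\v._ : e -> Int
  unify e -> Int ~ Bool -> f
  unify e ~ Bool
  unify Int ~ f
_ _ : Int
  unify Int ~ Int
  unify Int ~ Int
\p._ : h -> Int
\w._ : g -> h -> Int
  unify Int ~ Int
  unify Int ~ Int
  unify g -> h -> Int ~ Bool -> i
  unify g ~ Bool
  unify h -> Int ~ i
_ _ : h -> Int
  unify Bool ~ Int
  FAIL: mismatch Bool ~ Int

Answer: 1.1.0 : true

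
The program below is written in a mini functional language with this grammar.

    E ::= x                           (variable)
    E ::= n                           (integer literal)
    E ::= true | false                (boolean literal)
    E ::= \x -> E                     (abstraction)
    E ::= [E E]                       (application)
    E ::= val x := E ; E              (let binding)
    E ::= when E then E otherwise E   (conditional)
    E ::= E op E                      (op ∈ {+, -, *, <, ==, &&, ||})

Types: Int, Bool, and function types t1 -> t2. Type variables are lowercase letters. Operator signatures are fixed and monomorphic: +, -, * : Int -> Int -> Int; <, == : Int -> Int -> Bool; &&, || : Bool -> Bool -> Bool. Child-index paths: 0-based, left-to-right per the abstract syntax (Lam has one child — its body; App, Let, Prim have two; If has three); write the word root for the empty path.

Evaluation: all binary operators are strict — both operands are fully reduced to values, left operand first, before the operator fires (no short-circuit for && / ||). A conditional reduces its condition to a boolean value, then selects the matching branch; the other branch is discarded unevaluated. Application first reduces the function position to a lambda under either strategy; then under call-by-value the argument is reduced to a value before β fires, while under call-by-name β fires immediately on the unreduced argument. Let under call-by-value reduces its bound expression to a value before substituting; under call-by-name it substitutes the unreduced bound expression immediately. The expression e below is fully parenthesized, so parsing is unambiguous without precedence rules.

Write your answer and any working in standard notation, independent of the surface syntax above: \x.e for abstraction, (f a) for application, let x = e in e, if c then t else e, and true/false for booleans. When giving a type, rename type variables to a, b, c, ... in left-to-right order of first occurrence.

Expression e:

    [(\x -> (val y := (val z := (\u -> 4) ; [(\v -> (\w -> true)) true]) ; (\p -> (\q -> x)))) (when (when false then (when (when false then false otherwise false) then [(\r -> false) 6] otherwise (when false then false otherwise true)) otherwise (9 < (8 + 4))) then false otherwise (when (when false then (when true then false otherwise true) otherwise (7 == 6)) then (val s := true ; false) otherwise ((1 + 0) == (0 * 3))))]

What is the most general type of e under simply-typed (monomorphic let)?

Answer: a -> b -> Bool

Trace:
\u._ : b -> Int
let z : b -> Int
\w._ : d -> Bool
\v._ : c -> d -> Bool
  unify c -> d -> Bool ~ Bool -> e
  unify c ~ Bool
  unify d -> Bool ~ e
_ _ : d -> Bool
let y : d -> Bool
x : a
\q._ : g -> a
\p._ : f -> g -> a
\x._ : a -> f -> g -> a
  unify Bool ~ Bool
  unify Bool ~ Bool
  unify Bool ~ Bool
  unify Bool ~ Bool
\r._ : h -> Bool
  unify h -> Bool ~ Int -> i
  unify h ~ Int
  unify Bool ~ i
_ _ : Bool
  unify Bool ~ Bool
  unify Bool ~ Bool
  unify Bool ~ Bool
  unify Int ~ Int
  unify Int ~ Int
  unify Int ~ Int
  unify Int ~ Int
  unify Bool ~ Bool
  unify Bool ~ Bool
  unify Bool ~ Bool
  unify Bool ~ Bool
  unify Bool ~ Bool
  unify Int ~ Int
  unify Int ~ Int
  unify Bool ~ Bool
  unify Bool ~ Bool
let s : Bool
  unify Int ~ Int
  unify Int ~ Int
  unify Int ~ Int
  unify Int ~ Int
  unify Int ~ Int
  unify Int ~ Int
  unify Bool ~ Bool
  unify Bool ~ Bool
  unify a -> f -> g -> a ~ Bool -> j
  unify a ~ Bool
  unify f -> g -> Bool ~ j
_ _ : f -> g -> Bool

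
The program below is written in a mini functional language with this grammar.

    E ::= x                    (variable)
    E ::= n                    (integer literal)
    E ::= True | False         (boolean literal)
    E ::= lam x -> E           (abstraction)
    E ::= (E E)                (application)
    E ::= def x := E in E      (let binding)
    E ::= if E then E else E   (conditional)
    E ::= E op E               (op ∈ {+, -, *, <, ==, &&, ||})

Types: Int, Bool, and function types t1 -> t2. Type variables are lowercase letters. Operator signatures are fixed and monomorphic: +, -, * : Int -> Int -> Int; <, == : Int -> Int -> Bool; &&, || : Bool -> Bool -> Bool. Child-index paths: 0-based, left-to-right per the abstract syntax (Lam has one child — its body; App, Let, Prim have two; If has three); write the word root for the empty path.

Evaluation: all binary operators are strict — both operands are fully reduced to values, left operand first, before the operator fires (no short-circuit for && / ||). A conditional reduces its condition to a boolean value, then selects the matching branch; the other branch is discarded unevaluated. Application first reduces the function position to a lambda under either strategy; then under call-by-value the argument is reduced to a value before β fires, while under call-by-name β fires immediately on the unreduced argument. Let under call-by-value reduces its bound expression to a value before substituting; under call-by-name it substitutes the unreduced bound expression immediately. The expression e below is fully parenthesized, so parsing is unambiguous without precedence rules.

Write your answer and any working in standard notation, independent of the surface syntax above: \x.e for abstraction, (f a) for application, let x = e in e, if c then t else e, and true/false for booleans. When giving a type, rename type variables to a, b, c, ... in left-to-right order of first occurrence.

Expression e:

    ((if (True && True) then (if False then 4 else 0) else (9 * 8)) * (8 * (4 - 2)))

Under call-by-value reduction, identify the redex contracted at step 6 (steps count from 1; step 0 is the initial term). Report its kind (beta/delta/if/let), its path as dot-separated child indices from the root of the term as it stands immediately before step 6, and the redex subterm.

Answer: delta at root : (0 * 16)

Derivation:
step 0: ((if (true && true) then (if false then 4 else 0) else (9 * 8)) * (8 * (4 - 2)))
step 1: [delta@0.0] ((if true then (if false then 4 else 0) else (9 * 8)) * (8 * (4 - 2)))
step 2: [if@0] ((if false then 4 else 0) * (8 * (4 - 2)))
step 3: [if@0] (0 * (8 * (4 - 2)))
step 4: [delta@1.1] (0 * (8 * 2))
step 5: [delta@1] (0 * 16)
step 6: [delta@root] 0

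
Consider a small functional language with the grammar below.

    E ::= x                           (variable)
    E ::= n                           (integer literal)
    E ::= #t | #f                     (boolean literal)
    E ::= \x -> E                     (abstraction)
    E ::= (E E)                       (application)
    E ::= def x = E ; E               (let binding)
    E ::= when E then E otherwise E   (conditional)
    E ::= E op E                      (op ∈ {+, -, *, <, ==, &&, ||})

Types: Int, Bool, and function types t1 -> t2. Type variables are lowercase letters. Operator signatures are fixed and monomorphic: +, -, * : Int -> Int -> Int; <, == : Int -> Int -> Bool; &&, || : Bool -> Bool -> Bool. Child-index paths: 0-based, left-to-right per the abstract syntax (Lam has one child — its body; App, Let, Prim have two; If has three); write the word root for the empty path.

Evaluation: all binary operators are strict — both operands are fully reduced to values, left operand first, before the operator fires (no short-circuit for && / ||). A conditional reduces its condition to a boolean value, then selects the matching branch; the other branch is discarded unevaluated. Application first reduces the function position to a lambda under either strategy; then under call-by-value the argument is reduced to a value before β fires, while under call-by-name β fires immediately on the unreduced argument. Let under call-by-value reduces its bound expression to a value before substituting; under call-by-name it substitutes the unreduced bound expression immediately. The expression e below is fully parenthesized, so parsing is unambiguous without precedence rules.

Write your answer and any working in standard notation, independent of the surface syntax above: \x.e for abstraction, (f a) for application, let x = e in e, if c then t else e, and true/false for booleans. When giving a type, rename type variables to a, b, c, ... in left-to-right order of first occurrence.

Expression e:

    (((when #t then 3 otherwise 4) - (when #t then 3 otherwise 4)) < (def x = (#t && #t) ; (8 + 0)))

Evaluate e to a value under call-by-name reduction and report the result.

Answer: true

Working:
step 0: (((if true then 3 else 4) - (if true then 3 else 4)) < (let x = (true && true) in (8 + 0)))
step 1: [if@0.0] ((3 - (if true then 3 else 4)) < (let x = (true && true) in (8 + 0)))
step 2: [if@0.1] ((3 - 3) < (let x = (true && true) in (8 + 0)))
step 3: [delta@0] (0 < (let x = (true && true) in (8 + 0)))
step 4: [let@1] (0 < (8 + 0))
step 5: [delta@1] (0 < 8)
step 6: [delta@root] true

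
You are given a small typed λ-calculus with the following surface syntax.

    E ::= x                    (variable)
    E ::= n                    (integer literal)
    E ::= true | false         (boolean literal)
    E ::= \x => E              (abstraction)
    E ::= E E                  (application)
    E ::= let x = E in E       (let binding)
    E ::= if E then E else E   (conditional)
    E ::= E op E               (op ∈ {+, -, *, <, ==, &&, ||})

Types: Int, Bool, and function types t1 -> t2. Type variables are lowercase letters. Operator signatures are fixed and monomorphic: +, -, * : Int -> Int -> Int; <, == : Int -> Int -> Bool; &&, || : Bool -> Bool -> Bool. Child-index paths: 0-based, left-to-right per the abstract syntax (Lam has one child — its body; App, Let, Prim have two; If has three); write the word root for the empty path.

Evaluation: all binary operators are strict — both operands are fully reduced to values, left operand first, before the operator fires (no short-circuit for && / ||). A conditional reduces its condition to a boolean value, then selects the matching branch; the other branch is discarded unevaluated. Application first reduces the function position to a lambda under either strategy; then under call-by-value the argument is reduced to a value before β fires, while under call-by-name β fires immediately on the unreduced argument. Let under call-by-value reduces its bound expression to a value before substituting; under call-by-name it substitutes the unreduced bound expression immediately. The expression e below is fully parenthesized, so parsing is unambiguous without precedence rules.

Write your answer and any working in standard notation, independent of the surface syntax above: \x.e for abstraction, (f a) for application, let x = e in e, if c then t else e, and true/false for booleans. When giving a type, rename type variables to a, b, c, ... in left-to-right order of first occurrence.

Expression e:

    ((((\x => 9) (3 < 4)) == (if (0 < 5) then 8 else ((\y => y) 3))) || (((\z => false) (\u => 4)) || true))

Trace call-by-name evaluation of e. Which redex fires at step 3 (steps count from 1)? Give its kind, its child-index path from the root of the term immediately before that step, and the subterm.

Trace:
step 0: ((((\x.9) (3 < 4)) == (if (0 < 5) then 8 else ((\y.y) 3))) || (((\z.false) (\u.4)) || true))
step 1: [beta@0.0] ((9 == (if (0 < 5) then 8 else ((\y.y) 3))) || (((\z.false) (\u.4)) || true))
step 2: [delta@0.1.0] ((9 == (if true then 8 else ((\y.y) 3))) || (((\z.false) (\u.4)) || true))
step 3: [if@0.1] ((9 == 8) || (((\z.false) (\u.4)) || true))

Answer: if at 0.1 : (if true then 8 else ((\y.y) 3))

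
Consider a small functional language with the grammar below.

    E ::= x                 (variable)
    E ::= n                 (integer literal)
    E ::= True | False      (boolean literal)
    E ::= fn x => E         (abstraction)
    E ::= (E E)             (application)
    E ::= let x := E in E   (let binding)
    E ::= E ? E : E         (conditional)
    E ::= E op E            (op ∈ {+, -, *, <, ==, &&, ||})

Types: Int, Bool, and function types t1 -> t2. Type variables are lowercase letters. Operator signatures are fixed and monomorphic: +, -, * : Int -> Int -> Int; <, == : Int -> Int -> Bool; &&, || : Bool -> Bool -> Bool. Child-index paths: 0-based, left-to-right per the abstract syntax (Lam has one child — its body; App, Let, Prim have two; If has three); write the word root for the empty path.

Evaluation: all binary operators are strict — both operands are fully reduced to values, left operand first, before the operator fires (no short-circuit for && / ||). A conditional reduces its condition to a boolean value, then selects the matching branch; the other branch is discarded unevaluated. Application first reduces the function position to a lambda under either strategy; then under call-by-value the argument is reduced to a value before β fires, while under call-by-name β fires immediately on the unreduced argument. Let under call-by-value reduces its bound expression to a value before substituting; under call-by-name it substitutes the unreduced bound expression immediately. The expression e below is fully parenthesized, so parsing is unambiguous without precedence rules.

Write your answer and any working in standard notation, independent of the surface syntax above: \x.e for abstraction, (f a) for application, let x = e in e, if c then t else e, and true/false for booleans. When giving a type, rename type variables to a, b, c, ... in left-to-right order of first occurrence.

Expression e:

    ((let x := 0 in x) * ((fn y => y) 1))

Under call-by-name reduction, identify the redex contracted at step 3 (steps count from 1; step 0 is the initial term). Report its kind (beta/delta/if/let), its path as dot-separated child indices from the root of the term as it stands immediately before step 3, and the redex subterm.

Working:
step 0: ((let x = 0 in x) * ((\y.y) 1))
step 1: [let@0] (0 * ((\y.y) 1))
step 2: [beta@1] (0 * 1)
step 3: [delta@root] 0

Answer: delta at root : (0 * 1)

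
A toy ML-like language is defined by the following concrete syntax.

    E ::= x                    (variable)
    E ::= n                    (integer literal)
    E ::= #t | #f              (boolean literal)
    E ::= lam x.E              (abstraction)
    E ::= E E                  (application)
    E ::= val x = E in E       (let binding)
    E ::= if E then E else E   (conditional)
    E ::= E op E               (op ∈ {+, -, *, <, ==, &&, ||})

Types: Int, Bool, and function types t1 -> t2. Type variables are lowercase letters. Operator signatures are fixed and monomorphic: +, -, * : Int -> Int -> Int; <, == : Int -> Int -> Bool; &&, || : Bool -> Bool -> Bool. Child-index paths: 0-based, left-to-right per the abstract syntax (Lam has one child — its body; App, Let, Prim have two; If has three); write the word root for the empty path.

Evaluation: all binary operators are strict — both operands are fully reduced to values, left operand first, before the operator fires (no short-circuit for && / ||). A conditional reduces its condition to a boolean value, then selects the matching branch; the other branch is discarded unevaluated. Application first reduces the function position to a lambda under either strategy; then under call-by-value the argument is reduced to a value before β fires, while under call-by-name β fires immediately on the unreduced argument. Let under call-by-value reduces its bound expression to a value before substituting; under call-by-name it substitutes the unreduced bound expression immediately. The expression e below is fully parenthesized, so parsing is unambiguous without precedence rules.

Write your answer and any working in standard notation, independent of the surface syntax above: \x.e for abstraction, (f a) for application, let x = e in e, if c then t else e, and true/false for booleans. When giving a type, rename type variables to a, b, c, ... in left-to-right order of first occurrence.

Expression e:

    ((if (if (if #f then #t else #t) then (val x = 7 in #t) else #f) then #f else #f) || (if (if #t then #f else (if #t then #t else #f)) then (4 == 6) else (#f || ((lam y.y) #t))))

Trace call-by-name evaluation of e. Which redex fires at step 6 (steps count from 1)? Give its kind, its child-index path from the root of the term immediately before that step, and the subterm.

Derivation:
step 0: ((if (if (if false then true else true) then (let x = 7 in true) else false) then false else false) || (if (if true then false else (if true then true else false)) then (4 == 6) else (false || ((\y.y) true))))
step 1: [if@0.0.0] ((if (if true then (let x = 7 in true) else false) then false else false) || (if (if true then false else (if true then true else false)) then (4 == 6) else (false || ((\y.y) true))))
step 2: [if@0.0] ((if (let x = 7 in true) then false else false) || (if (if true then false else (if true then true else false)) then (4 == 6) else (false || ((\y.y) true))))
step 3: [let@0.0] ((if true then false else false) || (if (if true then false else (if true then true else false)) then (4 == 6) else (false || ((\y.y) true))))
step 4: [if@0] (false || (if (if true then false else (if true then true else false)) then (4 == 6) else (false || ((\y.y) true))))
step 5: [if@1.0] (false || (if false then (4 == 6) else (false || ((\y.y) true))))
step 6: [if@1] (false || (false || ((\y.y) true)))

Answer: if at 1 : (if false then (4 == 6) else (false || ((\y.y) true)))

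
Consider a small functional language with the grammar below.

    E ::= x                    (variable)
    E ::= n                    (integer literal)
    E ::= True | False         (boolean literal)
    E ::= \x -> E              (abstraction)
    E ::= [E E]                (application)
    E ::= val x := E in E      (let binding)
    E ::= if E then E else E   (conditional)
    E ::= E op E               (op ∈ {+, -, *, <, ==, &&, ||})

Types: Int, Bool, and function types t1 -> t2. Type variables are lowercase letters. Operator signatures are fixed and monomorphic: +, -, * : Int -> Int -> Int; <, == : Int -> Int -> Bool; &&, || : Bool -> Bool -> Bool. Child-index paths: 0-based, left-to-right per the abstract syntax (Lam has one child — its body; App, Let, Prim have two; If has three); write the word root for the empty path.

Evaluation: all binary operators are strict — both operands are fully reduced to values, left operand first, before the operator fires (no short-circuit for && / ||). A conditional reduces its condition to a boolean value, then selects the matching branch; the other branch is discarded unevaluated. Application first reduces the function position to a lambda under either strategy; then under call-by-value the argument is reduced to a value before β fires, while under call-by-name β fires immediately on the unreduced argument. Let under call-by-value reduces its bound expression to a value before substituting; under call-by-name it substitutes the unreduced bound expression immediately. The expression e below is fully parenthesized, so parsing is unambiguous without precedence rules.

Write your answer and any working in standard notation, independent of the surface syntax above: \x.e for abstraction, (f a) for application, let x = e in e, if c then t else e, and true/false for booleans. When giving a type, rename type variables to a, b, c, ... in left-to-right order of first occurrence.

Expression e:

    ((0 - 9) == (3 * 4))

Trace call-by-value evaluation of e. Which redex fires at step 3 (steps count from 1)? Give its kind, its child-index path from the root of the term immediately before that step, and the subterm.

Answer: delta at root : (-9 == 12)

Trace:
step 0: ((0 - 9) == (3 * 4))
step 1: [delta@0] (-9 == (3 * 4))
step 2: [delta@1] (-9 == 12)
step 3: [delta@root] false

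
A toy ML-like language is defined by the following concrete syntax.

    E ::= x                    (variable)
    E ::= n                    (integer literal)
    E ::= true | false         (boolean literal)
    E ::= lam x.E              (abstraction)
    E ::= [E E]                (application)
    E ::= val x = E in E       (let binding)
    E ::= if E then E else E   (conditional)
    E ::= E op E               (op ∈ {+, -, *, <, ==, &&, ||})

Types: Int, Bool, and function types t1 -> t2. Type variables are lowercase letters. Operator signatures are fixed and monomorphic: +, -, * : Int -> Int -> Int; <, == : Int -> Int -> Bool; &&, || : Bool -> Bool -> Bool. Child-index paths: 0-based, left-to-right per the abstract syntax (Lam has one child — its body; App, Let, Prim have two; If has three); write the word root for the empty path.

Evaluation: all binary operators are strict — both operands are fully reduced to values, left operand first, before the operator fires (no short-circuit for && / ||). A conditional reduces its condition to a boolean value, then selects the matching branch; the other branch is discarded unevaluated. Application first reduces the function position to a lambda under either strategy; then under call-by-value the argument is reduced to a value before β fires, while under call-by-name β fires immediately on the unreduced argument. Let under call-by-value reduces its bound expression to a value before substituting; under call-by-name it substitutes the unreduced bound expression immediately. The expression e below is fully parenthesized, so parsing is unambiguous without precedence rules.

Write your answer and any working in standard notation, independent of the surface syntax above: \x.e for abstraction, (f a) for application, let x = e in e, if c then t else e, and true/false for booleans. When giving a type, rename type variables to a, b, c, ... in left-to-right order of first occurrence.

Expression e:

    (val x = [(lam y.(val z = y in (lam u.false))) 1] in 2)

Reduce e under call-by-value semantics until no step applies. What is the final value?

Answer: 2

Working:
step 0: (let x = ((\y.(let z = y in (\u.false))) 1) in 2)
step 1: [beta@0] (let x = (let z = 1 in (\u.false)) in 2)
step 2: [let@0] (let x = (\u.false) in 2)
step 3: [let@root] 2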